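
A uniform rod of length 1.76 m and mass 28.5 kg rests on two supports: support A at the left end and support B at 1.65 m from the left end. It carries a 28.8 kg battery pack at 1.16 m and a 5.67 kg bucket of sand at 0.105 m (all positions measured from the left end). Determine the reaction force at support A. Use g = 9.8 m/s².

R_A ≈ 266 N

Taking torques about support B:
Beam weight: 28.5 × 9.8 = 279.3 N down at 0.88 m → arm 0.77 m, τ = 279.3 × 0.77 = 215.1 N·m counterclockwise.
Battery pack: 28.8 × 9.8 = 282.2 N down at 1.16 m → arm 0.49 m, τ = 282.2 × 0.49 = 138.3 N·m counterclockwise.
Bucket of sand: 5.67 × 9.8 = 55.57 N down at 0.105 m → arm 1.545 m, τ = 55.57 × 1.545 = 85.86 N·m counterclockwise.
Net load moment about support B = 439.3 N·m counterclockwise.
Reaction R at support A is upward at 0 m, arm 1.65 m → moment R × 1.65 clockwise.
Στ = 0 ⇒ R × 1.65 = 439.3 ⇒ R = 266 N.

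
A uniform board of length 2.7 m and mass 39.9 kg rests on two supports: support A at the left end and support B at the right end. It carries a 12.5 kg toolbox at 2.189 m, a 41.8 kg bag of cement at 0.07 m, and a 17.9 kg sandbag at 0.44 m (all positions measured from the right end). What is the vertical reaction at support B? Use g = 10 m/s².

Sum moments about support A (its reaction then has zero moment arm).
Beam weight: 39.9 × 10 = 399 N down at 1.35 m → arm 1.35 m, τ = 399 × 1.35 = 538.7 N·m clockwise.
Toolbox: 12.5 × 10 = 125 N down at 2.189 m → arm 0.511 m, τ = 125 × 0.511 = 63.88 N·m clockwise.
Bag of cement: 41.8 × 10 = 418 N down at 0.07 m → arm 2.63 m, τ = 418 × 2.63 = 1099 N·m clockwise.
Sandbag: 17.9 × 10 = 179 N down at 0.44 m → arm 2.26 m, τ = 179 × 2.26 = 404.5 N·m clockwise.
Net load moment about support A = 2106 N·m clockwise.
Reaction R at support B is upward at 0 m, arm 2.7 m → moment R × 2.7 counterclockwise.
Setting net torque to zero: R × 2.7 = 2106 → R = 780 N.

R_B ≈ 780 N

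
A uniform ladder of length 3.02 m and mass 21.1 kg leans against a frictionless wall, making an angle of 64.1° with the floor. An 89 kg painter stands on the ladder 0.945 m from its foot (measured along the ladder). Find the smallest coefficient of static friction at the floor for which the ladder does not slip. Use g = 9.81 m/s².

Sum moments about the foot of the ladder (the floor normal and friction both act there and drop out).
Ladder weight 21.1×9.81 = 207 N acts at 1.51 m along the ladder; its horizontal arm is 1.51·cos64.1° = 0.6596 m → τ = 136.5 N·m clockwise.
Painter: 89×9.81 = 873.1 N at 0.945 m → arm 0.4128 m → τ = 360.4 N·m clockwise.
Wall normal N acts horizontally at the top; its moment arm is the height L sinθ = 3.02·sin64.1° = 2.717 m, counterclockwise.
Balancing moments: N × 2.717 = 496.9, giving N = 182.9 N.
ΣFx = 0 ⇒ f = N_wall = 182.9 N. ΣFy = 0 ⇒ N_floor = 1080 N.
μ_min = f / N_floor = 182.9 / 1080 = 0.169.

μ_min ≈ 0.169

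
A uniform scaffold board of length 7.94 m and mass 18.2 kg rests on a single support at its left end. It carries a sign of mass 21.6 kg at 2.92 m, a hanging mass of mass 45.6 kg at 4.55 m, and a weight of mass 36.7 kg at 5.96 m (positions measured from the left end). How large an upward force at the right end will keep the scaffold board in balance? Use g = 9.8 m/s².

F ≈ 693 N

About the left end:
Beam weight: 18.2 × 9.8 = 178.4 N down at 3.97 m → arm 3.97 m, τ = 178.4 × 3.97 = 708.2 N·m clockwise.
Sign: 21.6 × 9.8 = 211.7 N down at 2.92 m → arm 2.92 m, τ = 211.7 × 2.92 = 618.2 N·m clockwise.
Hanging mass: 45.6 × 9.8 = 446.9 N down at 4.55 m → arm 4.55 m, τ = 446.9 × 4.55 = 2033 N·m clockwise.
Weight: 36.7 × 9.8 = 359.7 N down at 5.96 m → arm 5.96 m, τ = 359.7 × 5.96 = 2144 N·m clockwise.
Net moment of the loads = 5503 N·m clockwise.
The upward force F acts at the right end, arm 7.94 m, giving F × 7.94 counterclockwise.
Balancing moments: F × 7.94 = 5503, giving F = 5503 / 7.94 = 693 N.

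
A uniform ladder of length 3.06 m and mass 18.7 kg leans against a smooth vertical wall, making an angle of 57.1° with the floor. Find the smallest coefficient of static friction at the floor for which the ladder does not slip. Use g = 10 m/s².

Choose the foot of the ladder as the axis so the floor normal and friction both act there and drop out.
Ladder weight 18.7×10 = 187 N acts at 1.53 m along the ladder; its horizontal arm is 1.53·cos57.1° = 0.8311 m → τ = 155.4 N·m clockwise.
Wall normal N acts horizontally at the top; its moment arm is the height L sinθ = 3.06·sin57.1° = 2.569 m, counterclockwise.
Balancing moments: N × 2.569 = 155.4, giving N = 60.49 N.
ΣFx = 0 ⇒ f = N_wall = 60.49 N. ΣFy = 0 ⇒ N_floor = 187 N.
μ_min = f / N_floor = 60.49 / 187 = 0.323.

μ_min ≈ 0.323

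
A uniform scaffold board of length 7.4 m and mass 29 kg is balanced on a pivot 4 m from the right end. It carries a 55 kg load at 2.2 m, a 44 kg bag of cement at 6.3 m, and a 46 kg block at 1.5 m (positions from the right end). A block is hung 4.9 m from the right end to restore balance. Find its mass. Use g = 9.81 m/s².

About the pivot (at 4 m from the right end):
Beam weight: 29 × 9.81 = 284.5 N down at 3.7 m → arm 0.3 m, τ = 284.5 × 0.3 = 85.35 N·m clockwise.
Load: 55 × 9.81 = 539.6 N down at 2.2 m → arm 1.8 m, τ = 539.6 × 1.8 = 971.3 N·m clockwise.
Bag of cement: 44 × 9.81 = 431.6 N down at 6.3 m → arm 2.3 m, τ = 431.6 × 2.3 = 992.7 N·m counterclockwise.
Block: 46 × 9.81 = 451.3 N down at 1.5 m → arm 2.5 m, τ = 451.3 × 2.5 = 1128 N·m clockwise.
Net moment of known loads = 1192 N·m clockwise.
An unknown mass m at 4.9 m has arm 0.9 m; its moment is m·g·0.9 counterclockwise.
Setting net torque to zero: m × 9.81 × 0.9 = 1192 → m = 1192 / (9.81 × 0.9) = 135 kg.

m ≈ 135 kg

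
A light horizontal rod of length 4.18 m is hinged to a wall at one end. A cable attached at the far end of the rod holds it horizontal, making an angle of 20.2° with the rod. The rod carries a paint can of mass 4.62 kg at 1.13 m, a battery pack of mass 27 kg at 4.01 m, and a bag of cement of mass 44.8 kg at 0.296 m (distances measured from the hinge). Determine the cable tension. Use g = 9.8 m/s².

T ≈ 861 N

Sum moments about the hinge (the unknown hinge reaction has zero arm there).
Paint can: 4.62 × 9.8 = 45.28 N down at 1.13 m → arm 1.13 m, τ = 45.28 × 1.13 = 51.17 N·m clockwise.
Battery pack: 27 × 9.8 = 264.6 N down at 4.01 m → arm 4.01 m, τ = 264.6 × 4.01 = 1061 N·m clockwise.
Bag of cement: 44.8 × 9.8 = 439 N down at 0.296 m → arm 0.296 m, τ = 439 × 0.296 = 129.9 N·m clockwise.
Total clockwise load moment = 1242 N·m.
The cable tension T acts at 4.18 m; only its component perpendicular to the rod, T sinθ, produces torque. sin 20.2° = 0.3453.
Balancing moments: T × 4.18 × 0.3453 = 1242, giving T = 1242 / 1.443 = 861 N.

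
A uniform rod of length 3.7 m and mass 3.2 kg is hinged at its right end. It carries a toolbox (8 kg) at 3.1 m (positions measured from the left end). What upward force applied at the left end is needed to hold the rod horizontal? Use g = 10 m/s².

F ≈ 29 N

Taking torques about the right end:
Beam weight: 3.2 × 10 = 32 N down at 1.85 m → arm 1.85 m, τ = 32 × 1.85 = 59.2 N·m counterclockwise.
Toolbox: 8 × 10 = 80 N down at 3.1 m → arm 0.6 m, τ = 80 × 0.6 = 48 N·m counterclockwise.
Net moment of the loads = 107.2 N·m counterclockwise.
The upward force F acts at the left end, arm 3.7 m, giving F × 3.7 clockwise.
For rotational equilibrium, F × 3.7 = 107.2, so F = 107.2 / 3.7 = 29 N.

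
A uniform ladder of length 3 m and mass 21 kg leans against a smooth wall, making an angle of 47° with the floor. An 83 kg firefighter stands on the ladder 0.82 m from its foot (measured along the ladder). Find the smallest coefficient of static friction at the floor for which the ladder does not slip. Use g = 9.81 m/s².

Sum moments about the foot of the ladder (the floor normal and friction both act there and drop out).
Ladder weight 21×9.81 = 206 N acts at 1.5 m along the ladder; its horizontal arm is 1.5·cos47° = 1.023 m → τ = 210.7 N·m clockwise.
Firefighter: 83×9.81 = 814.2 N at 0.82 m → arm 0.5592 m → τ = 455.3 N·m clockwise.
Wall normal N acts horizontally at the top; its moment arm is the height L sinθ = 3·sin47° = 2.194 m, counterclockwise.
Στ = 0 ⇒ N × 2.194 = 666 ⇒ N = 303.6 N.
ΣFx = 0 ⇒ f = N_wall = 303.6 N. ΣFy = 0 ⇒ N_floor = 1020 N.
μ_min = f / N_floor = 303.6 / 1020 = 0.298.

μ_min ≈ 0.298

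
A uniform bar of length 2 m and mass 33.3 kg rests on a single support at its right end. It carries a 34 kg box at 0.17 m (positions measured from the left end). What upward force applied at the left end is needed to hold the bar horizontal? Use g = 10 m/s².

F ≈ 478 N

Sum moments about the right end (the unknown pivot reaction has zero arm there).
Beam weight: 33.3 × 10 = 333 N down at 1 m → arm 1 m, τ = 333 × 1 = 333 N·m counterclockwise.
Box: 34 × 10 = 340 N down at 0.17 m → arm 1.83 m, τ = 340 × 1.83 = 622.2 N·m counterclockwise.
Net moment of the loads = 955.2 N·m counterclockwise.
The upward force F acts at the left end, arm 2 m, giving F × 2 clockwise.
For rotational equilibrium, F × 2 = 955.2, so F = 955.2 / 2 = 478 N.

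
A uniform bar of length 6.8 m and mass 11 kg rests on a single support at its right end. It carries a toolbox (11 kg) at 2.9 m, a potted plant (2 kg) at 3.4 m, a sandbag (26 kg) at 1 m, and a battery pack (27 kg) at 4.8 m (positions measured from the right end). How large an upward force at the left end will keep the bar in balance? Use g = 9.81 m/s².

F ≈ 334 N

Take moments about the right end.
Beam weight: 11 × 9.81 = 107.9 N down at 3.4 m → arm 3.4 m, τ = 107.9 × 3.4 = 366.9 N·m counterclockwise.
Toolbox: 11 × 9.81 = 107.9 N down at 2.9 m → arm 2.9 m, τ = 107.9 × 2.9 = 312.9 N·m counterclockwise.
Potted plant: 2 × 9.81 = 19.62 N down at 3.4 m → arm 3.4 m, τ = 19.62 × 3.4 = 66.71 N·m counterclockwise.
Sandbag: 26 × 9.81 = 255.1 N down at 1 m → arm 1 m, τ = 255.1 × 1 = 255.1 N·m counterclockwise.
Battery pack: 27 × 9.81 = 264.9 N down at 4.8 m → arm 4.8 m, τ = 264.9 × 4.8 = 1272 N·m counterclockwise.
Net moment of the loads = 2274 N·m counterclockwise.
The upward force F acts at the left end, arm 6.8 m, giving F × 6.8 clockwise.
For rotational equilibrium, F × 6.8 = 2274, so F = 2274 / 6.8 = 334 N.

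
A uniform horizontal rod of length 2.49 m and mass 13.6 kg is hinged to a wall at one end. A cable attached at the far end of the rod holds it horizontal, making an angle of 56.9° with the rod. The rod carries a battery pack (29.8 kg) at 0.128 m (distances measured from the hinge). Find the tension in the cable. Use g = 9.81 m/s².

T ≈ 97.6 N

Taking torques about the hinge:
Beam weight: 13.6 × 9.81 = 133.4 N down at 1.245 m → arm 1.245 m, τ = 133.4 × 1.245 = 166.1 N·m clockwise.
Battery pack: 29.8 × 9.81 = 292.3 N down at 0.128 m → arm 0.128 m, τ = 292.3 × 0.128 = 37.41 N·m clockwise.
Total clockwise load moment = 203.5 N·m.
The cable tension T acts at 2.49 m; only its component perpendicular to the rod, T sinθ, produces torque. sin 56.9° = 0.8377.
For rotational equilibrium, T × 2.49 × 0.8377 = 203.5, so T = 203.5 / 2.086 = 97.6 N.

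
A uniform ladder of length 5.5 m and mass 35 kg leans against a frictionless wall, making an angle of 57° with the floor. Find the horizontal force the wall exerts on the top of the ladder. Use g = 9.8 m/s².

N_wall ≈ 111 N

Sum moments about the foot of the ladder (the floor normal and friction both act there and drop out).
Ladder weight 35×9.8 = 343 N acts at 2.75 m along the ladder; its horizontal arm is 2.75·cos57° = 1.498 m → τ = 513.8 N·m clockwise.
Wall normal N acts horizontally at the top; its moment arm is the height L sinθ = 5.5·sin57° = 4.613 m, counterclockwise.
Balancing moments: N × 4.613 = 513.8, giving N = 111 N.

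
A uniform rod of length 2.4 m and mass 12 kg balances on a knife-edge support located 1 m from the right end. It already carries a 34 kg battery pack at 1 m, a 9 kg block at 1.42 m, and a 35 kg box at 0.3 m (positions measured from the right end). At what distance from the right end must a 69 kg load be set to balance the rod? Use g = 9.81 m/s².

x ≈ 1.27 m from the right end

Choose the knife-edge support (at 1 m from the right end) as the axis so the support reaction has zero arm there.
Beam weight: 12 × 9.81 = 117.7 N down at 1.2 m → arm 0.2 m, τ = 117.7 × 0.2 = 23.54 N·m counterclockwise.
Battery pack: acts at the knife-edge support, moment arm 0 → no torque.
Block: 9 × 9.81 = 88.29 N down at 1.42 m → arm 0.42 m, τ = 88.29 × 0.42 = 37.08 N·m counterclockwise.
Box: 35 × 9.81 = 343.4 N down at 0.3 m → arm 0.7 m, τ = 343.4 × 0.7 = 240.4 N·m clockwise.
Net moment of existing loads = 179.8 N·m clockwise.
The load weighs 69 × 9.81 = 676.9 N and must supply an equal counterclockwise moment, so its lever arm about the knife-edge support is 179.8 / 676.9 = 0.266 m.
That puts it at 1 + 0.266 = 1.27 m from the right end.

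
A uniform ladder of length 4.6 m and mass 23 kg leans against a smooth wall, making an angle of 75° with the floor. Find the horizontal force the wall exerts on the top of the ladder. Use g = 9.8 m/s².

N_wall ≈ 30.2 N

About the foot of the ladder:
Ladder weight 23×9.8 = 225.4 N acts at 2.3 m along the ladder; its horizontal arm is 2.3·cos75° = 0.5953 m → τ = 134.2 N·m clockwise.
Wall normal N acts horizontally at the top; its moment arm is the height L sinθ = 4.6·sin75° = 4.443 m, counterclockwise.
For rotational equilibrium, N × 4.443 = 134.2, so N = 30.2 N.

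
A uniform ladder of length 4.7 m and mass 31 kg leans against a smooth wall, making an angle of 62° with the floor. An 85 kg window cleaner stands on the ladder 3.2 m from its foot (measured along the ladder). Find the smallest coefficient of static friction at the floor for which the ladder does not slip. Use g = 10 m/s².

μ_min ≈ 0.336

Choose the foot of the ladder as the axis so the floor normal and friction both act there and drop out.
Ladder weight 31×10 = 310 N acts at 2.35 m along the ladder; its horizontal arm is 2.35·cos62° = 1.103 m → τ = 341.9 N·m clockwise.
Window cleaner: 85×10 = 850 N at 3.2 m → arm 1.502 m → τ = 1277 N·m clockwise.
Wall normal N acts horizontally at the top; its moment arm is the height L sinθ = 4.7·sin62° = 4.15 m, counterclockwise.
Setting net torque to zero: N × 4.15 = 1619 → N = 390.1 N.
ΣFx = 0 ⇒ f = N_wall = 390.1 N. ΣFy = 0 ⇒ N_floor = 1160 N.
μ_min = f / N_floor = 390.1 / 1160 = 0.336.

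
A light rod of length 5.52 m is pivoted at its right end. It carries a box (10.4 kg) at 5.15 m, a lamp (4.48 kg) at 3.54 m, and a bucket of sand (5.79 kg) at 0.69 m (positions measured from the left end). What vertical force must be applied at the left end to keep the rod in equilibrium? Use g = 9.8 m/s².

Taking torques about the right end:
Box: 10.4 × 9.8 = 101.9 N down at 5.15 m → arm 0.37 m, τ = 101.9 × 0.37 = 37.7 N·m counterclockwise.
Lamp: 4.48 × 9.8 = 43.9 N down at 3.54 m → arm 1.98 m, τ = 43.9 × 1.98 = 86.92 N·m counterclockwise.
Bucket of sand: 5.79 × 9.8 = 56.74 N down at 0.69 m → arm 4.83 m, τ = 56.74 × 4.83 = 274.1 N·m counterclockwise.
Net moment of the loads = 398.7 N·m counterclockwise.
The upward force F acts at the left end, arm 5.52 m, giving F × 5.52 clockwise.
Setting net torque to zero: F × 5.52 = 398.7 → F = 398.7 / 5.52 = 72.2 N.

F ≈ 72.2 N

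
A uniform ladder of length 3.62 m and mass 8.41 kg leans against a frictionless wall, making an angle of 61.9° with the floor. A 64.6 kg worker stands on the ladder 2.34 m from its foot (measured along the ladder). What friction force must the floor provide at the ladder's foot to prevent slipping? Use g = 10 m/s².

f ≈ 245 N

Take moments about the foot of the ladder.
Ladder weight 8.41×10 = 84.1 N acts at 1.81 m along the ladder; its horizontal arm is 1.81·cos61.9° = 0.8525 m → τ = 71.7 N·m clockwise.
Worker: 64.6×10 = 646 N at 2.34 m → arm 1.102 m → τ = 711.9 N·m clockwise.
Wall normal N acts horizontally at the top; its moment arm is the height L sinθ = 3.62·sin61.9° = 3.193 m, counterclockwise.
Στ = 0 ⇒ N × 3.193 = 783.6 ⇒ N = 245 N.
ΣFx = 0: friction at the foot balances the wall's push, so f = N_wall = 245 N.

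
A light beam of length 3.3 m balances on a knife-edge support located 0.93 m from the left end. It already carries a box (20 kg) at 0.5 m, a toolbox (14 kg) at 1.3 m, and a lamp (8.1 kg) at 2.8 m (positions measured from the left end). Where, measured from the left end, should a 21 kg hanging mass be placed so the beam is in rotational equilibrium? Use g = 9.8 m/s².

x ≈ 0.372 m from the left end

Take moments about the knife-edge support (at 0.93 m from the left end).
Box: 20 × 9.8 = 196 N down at 0.5 m → arm 0.43 m, τ = 196 × 0.43 = 84.28 N·m counterclockwise.
Toolbox: 14 × 9.8 = 137.2 N down at 1.3 m → arm 0.37 m, τ = 137.2 × 0.37 = 50.76 N·m clockwise.
Lamp: 8.1 × 9.8 = 79.38 N down at 2.8 m → arm 1.87 m, τ = 79.38 × 1.87 = 148.4 N·m clockwise.
Net moment of existing loads = 114.9 N·m clockwise.
The hanging mass weighs 21 × 9.8 = 205.8 N and must supply an equal counterclockwise moment, so its lever arm about the knife-edge support is 114.9 / 205.8 = 0.558 m.
That puts it at 0.93 − 0.558 = 0.372 m from the left end.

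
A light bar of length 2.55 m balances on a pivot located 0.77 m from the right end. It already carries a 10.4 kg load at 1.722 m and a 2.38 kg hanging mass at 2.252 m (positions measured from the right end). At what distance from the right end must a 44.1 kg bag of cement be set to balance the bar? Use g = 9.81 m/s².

Take moments about the pivot (at 0.77 m from the right end).
Load: 10.4 × 9.81 = 102 N down at 1.722 m → arm 0.952 m, τ = 102 × 0.952 = 97.1 N·m counterclockwise.
Hanging mass: 2.38 × 9.81 = 23.35 N down at 2.252 m → arm 1.482 m, τ = 23.35 × 1.482 = 34.6 N·m counterclockwise.
Net moment of existing loads = 131.7 N·m counterclockwise.
The bag of cement weighs 44.1 × 9.81 = 432.6 N and must supply an equal clockwise moment, so its lever arm about the pivot is 131.7 / 432.6 = 0.304 m.
That puts it at 0.77 − 0.304 = 0.466 m from the right end.

x ≈ 0.466 m from the right end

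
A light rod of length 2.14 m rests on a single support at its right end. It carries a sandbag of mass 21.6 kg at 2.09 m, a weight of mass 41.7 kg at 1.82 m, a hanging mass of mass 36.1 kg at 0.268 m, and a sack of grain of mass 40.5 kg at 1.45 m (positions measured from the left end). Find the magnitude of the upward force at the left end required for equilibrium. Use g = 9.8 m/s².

F ≈ 504 N

About the right end:
Sandbag: 21.6 × 9.8 = 211.7 N down at 2.09 m → arm 0.05 m, τ = 211.7 × 0.05 = 10.59 N·m counterclockwise.
Weight: 41.7 × 9.8 = 408.7 N down at 1.82 m → arm 0.32 m, τ = 408.7 × 0.32 = 130.8 N·m counterclockwise.
Hanging mass: 36.1 × 9.8 = 353.8 N down at 0.268 m → arm 1.872 m, τ = 353.8 × 1.872 = 662.3 N·m counterclockwise.
Sack of grain: 40.5 × 9.8 = 396.9 N down at 1.45 m → arm 0.69 m, τ = 396.9 × 0.69 = 273.9 N·m counterclockwise.
Net moment of the loads = 1078 N·m counterclockwise.
The upward force F acts at the left end, arm 2.14 m, giving F × 2.14 clockwise.
For rotational equilibrium, F × 2.14 = 1078, so F = 1078 / 2.14 = 504 N.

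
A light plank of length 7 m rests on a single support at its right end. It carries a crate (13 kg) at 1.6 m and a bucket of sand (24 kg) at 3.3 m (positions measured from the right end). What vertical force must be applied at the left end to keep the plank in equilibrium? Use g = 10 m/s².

Sum moments about the right end (the unknown pivot reaction has zero arm there).
Crate: 13 × 10 = 130 N down at 1.6 m → arm 1.6 m, τ = 130 × 1.6 = 208 N·m counterclockwise.
Bucket of sand: 24 × 10 = 240 N down at 3.3 m → arm 3.3 m, τ = 240 × 3.3 = 792 N·m counterclockwise.
Net moment of the loads = 1000 N·m counterclockwise.
The upward force F acts at the left end, arm 7 m, giving F × 7 clockwise.
Στ = 0 ⇒ F × 7 = 1000 ⇒ F = 1000 / 7 = 143 N.

F ≈ 143 N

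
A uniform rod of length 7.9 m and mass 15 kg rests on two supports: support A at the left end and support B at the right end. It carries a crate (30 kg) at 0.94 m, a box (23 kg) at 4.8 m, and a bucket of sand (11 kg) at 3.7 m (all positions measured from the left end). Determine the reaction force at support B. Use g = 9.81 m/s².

R_B ≈ 296 N

Choose support A as the axis so its reaction then has zero moment arm.
Beam weight: 15 × 9.81 = 147.2 N down at 3.95 m → arm 3.95 m, τ = 147.2 × 3.95 = 581.4 N·m clockwise.
Crate: 30 × 9.81 = 294.3 N down at 0.94 m → arm 0.94 m, τ = 294.3 × 0.94 = 276.6 N·m clockwise.
Box: 23 × 9.81 = 225.6 N down at 4.8 m → arm 4.8 m, τ = 225.6 × 4.8 = 1083 N·m clockwise.
Bucket of sand: 11 × 9.81 = 107.9 N down at 3.7 m → arm 3.7 m, τ = 107.9 × 3.7 = 399.2 N·m clockwise.
Net load moment about support A = 2340 N·m clockwise.
Reaction R at support B is upward at 7.9 m, arm 7.9 m → moment R × 7.9 counterclockwise.
For rotational equilibrium, R × 7.9 = 2340, so R = 296 N.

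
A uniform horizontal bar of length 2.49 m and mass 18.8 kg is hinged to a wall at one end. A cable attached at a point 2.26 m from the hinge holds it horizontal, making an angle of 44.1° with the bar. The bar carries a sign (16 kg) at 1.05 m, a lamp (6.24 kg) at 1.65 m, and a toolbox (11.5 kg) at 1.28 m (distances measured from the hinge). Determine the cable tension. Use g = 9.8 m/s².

Take moments about the hinge.
Beam weight: 18.8 × 9.8 = 184.2 N down at 1.245 m → arm 1.245 m, τ = 184.2 × 1.245 = 229.3 N·m clockwise.
Sign: 16 × 9.8 = 156.8 N down at 1.05 m → arm 1.05 m, τ = 156.8 × 1.05 = 164.6 N·m clockwise.
Lamp: 6.24 × 9.8 = 61.15 N down at 1.65 m → arm 1.65 m, τ = 61.15 × 1.65 = 100.9 N·m clockwise.
Toolbox: 11.5 × 9.8 = 112.7 N down at 1.28 m → arm 1.28 m, τ = 112.7 × 1.28 = 144.3 N·m clockwise.
Total clockwise load moment = 639.1 N·m.
The cable tension T acts at 2.26 m; only its component perpendicular to the bar, T sinθ, produces torque. sin 44.1° = 0.6959.
Balancing moments: T × 2.26 × 0.6959 = 639.1, giving T = 639.1 / 1.573 = 406 N.

T ≈ 406 N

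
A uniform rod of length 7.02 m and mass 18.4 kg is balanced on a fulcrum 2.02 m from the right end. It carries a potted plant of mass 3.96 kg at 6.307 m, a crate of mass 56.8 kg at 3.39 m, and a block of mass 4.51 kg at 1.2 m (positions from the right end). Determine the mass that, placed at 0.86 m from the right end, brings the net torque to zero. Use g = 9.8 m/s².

m ≈ 102 kg

Choose the fulcrum (at 2.02 m from the right end) as the axis so the support reaction has zero arm there.
Beam weight: 18.4 × 9.8 = 180.3 N down at 3.51 m → arm 1.49 m, τ = 180.3 × 1.49 = 268.6 N·m counterclockwise.
Potted plant: 3.96 × 9.8 = 38.81 N down at 6.307 m → arm 4.287 m, τ = 38.81 × 4.287 = 166.4 N·m counterclockwise.
Crate: 56.8 × 9.8 = 556.6 N down at 3.39 m → arm 1.37 m, τ = 556.6 × 1.37 = 762.5 N·m counterclockwise.
Block: 4.51 × 9.8 = 44.2 N down at 1.2 m → arm 0.82 m, τ = 44.2 × 0.82 = 36.24 N·m clockwise.
Net moment of known loads = 1161 N·m counterclockwise.
An unknown mass m at 0.86 m has arm 1.16 m; its moment is m·g·1.16 clockwise.
Στ = 0 ⇒ m × 9.8 × 1.16 = 1161 ⇒ m = 1161 / (9.8 × 1.16) = 102 kg.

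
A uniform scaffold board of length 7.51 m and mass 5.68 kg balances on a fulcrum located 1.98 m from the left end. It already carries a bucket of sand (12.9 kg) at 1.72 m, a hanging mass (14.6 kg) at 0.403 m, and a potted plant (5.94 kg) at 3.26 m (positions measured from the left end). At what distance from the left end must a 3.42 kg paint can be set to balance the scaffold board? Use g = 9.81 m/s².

Taking torques about the fulcrum (at 1.98 m from the left end):
Beam weight: 5.68 × 9.81 = 55.72 N down at 3.755 m → arm 1.775 m, τ = 55.72 × 1.775 = 98.9 N·m clockwise.
Bucket of sand: 12.9 × 9.81 = 126.5 N down at 1.72 m → arm 0.26 m, τ = 126.5 × 0.26 = 32.89 N·m counterclockwise.
Hanging mass: 14.6 × 9.81 = 143.2 N down at 0.403 m → arm 1.577 m, τ = 143.2 × 1.577 = 225.8 N·m counterclockwise.
Potted plant: 5.94 × 9.81 = 58.27 N down at 3.26 m → arm 1.28 m, τ = 58.27 × 1.28 = 74.59 N·m clockwise.
Net moment of existing loads = 85.2 N·m counterclockwise.
The paint can weighs 3.42 × 9.81 = 33.55 N and must supply an equal clockwise moment, so its lever arm about the fulcrum is 85.2 / 33.55 = 2.54 m.
That puts it at 1.98 + 2.54 = 4.52 m from the left end.

x ≈ 4.52 m from the left end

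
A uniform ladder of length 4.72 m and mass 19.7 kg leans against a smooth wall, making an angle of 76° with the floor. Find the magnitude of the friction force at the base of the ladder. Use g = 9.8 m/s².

f ≈ 24.1 N

Choose the foot of the ladder as the axis so the floor normal and friction both act there and drop out.
Ladder weight 19.7×9.8 = 193.1 N acts at 2.36 m along the ladder; its horizontal arm is 2.36·cos76° = 0.5709 m → τ = 110.2 N·m clockwise.
Wall normal N acts horizontally at the top; its moment arm is the height L sinθ = 4.72·sin76° = 4.58 m, counterclockwise.
Setting net torque to zero: N × 4.58 = 110.2 → N = 24.1 N.
ΣFx = 0: friction at the foot balances the wall's push, so f = N_wall = 24.1 N.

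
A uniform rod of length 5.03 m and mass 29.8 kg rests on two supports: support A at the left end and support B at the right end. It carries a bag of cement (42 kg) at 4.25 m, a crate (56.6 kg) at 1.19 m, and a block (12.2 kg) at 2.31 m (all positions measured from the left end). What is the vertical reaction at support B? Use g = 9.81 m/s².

Choose support A as the axis so its reaction then has zero moment arm.
Beam weight: 29.8 × 9.81 = 292.3 N down at 2.515 m → arm 2.515 m, τ = 292.3 × 2.515 = 735.1 N·m clockwise.
Bag of cement: 42 × 9.81 = 412 N down at 4.25 m → arm 4.25 m, τ = 412 × 4.25 = 1751 N·m clockwise.
Crate: 56.6 × 9.81 = 555.2 N down at 1.19 m → arm 1.19 m, τ = 555.2 × 1.19 = 660.7 N·m clockwise.
Block: 12.2 × 9.81 = 119.7 N down at 2.31 m → arm 2.31 m, τ = 119.7 × 2.31 = 276.5 N·m clockwise.
Net load moment about support A = 3423 N·m clockwise.
Reaction R at support B is upward at 5.03 m, arm 5.03 m → moment R × 5.03 counterclockwise.
Setting net torque to zero: R × 5.03 = 3423 → R = 681 N.

R_B ≈ 681 N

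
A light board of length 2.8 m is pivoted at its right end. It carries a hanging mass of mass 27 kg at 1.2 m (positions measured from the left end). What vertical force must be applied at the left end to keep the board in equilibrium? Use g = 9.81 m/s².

F ≈ 151 N

Take moments about the right end.
Hanging mass: 27 × 9.81 = 264.9 N down at 1.2 m → arm 1.6 m, τ = 264.9 × 1.6 = 423.8 N·m counterclockwise.
Net moment of the loads = 423.8 N·m counterclockwise.
The upward force F acts at the left end, arm 2.8 m, giving F × 2.8 clockwise.
Balancing moments: F × 2.8 = 423.8, giving F = 423.8 / 2.8 = 151 N.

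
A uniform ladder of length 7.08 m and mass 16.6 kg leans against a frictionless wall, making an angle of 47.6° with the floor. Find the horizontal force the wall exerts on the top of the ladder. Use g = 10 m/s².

N_wall ≈ 75.8 N

About the foot of the ladder:
Ladder weight 16.6×10 = 166 N acts at 3.54 m along the ladder; its horizontal arm is 3.54·cos47.6° = 2.387 m → τ = 396.2 N·m clockwise.
Wall normal N acts horizontally at the top; its moment arm is the height L sinθ = 7.08·sin47.6° = 5.228 m, counterclockwise.
Setting net torque to zero: N × 5.228 = 396.2 → N = 75.8 N.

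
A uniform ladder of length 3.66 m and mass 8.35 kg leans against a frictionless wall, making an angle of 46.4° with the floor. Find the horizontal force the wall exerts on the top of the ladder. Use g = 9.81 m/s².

Sum moments about the foot of the ladder (the floor normal and friction both act there and drop out).
Ladder weight 8.35×9.81 = 81.91 N acts at 1.83 m along the ladder; its horizontal arm is 1.83·cos46.4° = 1.262 m → τ = 103.4 N·m clockwise.
Wall normal N acts horizontally at the top; its moment arm is the height L sinθ = 3.66·sin46.4° = 2.65 m, counterclockwise.
Balancing moments: N × 2.65 = 103.4, giving N = 39 N.

N_wall ≈ 39 N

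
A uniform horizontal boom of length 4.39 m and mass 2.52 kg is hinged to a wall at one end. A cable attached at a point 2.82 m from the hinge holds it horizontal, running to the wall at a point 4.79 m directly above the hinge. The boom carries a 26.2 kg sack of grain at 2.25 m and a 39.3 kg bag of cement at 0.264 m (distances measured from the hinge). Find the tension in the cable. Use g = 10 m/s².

Take moments about the hinge.
Beam weight: 2.52 × 10 = 25.2 N down at 2.195 m → arm 2.195 m, τ = 25.2 × 2.195 = 55.31 N·m clockwise.
Sack of grain: 26.2 × 10 = 262 N down at 2.25 m → arm 2.25 m, τ = 262 × 2.25 = 589.5 N·m clockwise.
Bag of cement: 39.3 × 10 = 393 N down at 0.264 m → arm 0.264 m, τ = 393 × 0.264 = 103.8 N·m clockwise.
Total clockwise load moment = 748.6 N·m.
The cable tension T acts at 2.82 m; only its component perpendicular to the boom, T sinθ, produces torque. sinθ = h/√(h²+d²) = 4.79/√(4.79²+2.82²) = 0.8617.
Setting net torque to zero: T × 2.82 × 0.8617 = 748.6 → T = 748.6 / 2.43 = 308 N.

T ≈ 308 N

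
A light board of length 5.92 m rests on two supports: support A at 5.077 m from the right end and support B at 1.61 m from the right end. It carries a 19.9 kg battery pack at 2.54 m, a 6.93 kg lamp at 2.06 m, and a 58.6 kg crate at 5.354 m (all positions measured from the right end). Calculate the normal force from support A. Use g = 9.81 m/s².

Choose support B as the axis so its reaction then has zero moment arm.
Battery pack: 19.9 × 9.81 = 195.2 N down at 2.54 m → arm 0.93 m, τ = 195.2 × 0.93 = 181.5 N·m counterclockwise.
Lamp: 6.93 × 9.81 = 67.98 N down at 2.06 m → arm 0.45 m, τ = 67.98 × 0.45 = 30.59 N·m counterclockwise.
Crate: 58.6 × 9.81 = 574.9 N down at 5.354 m → arm 3.744 m, τ = 574.9 × 3.744 = 2152 N·m counterclockwise.
Net load moment about support B = 2364 N·m counterclockwise.
Reaction R at support A is upward at 5.077 m, arm 3.467 m → moment R × 3.467 clockwise.
For rotational equilibrium, R × 3.467 = 2364, so R = 682 N.

R_A ≈ 682 N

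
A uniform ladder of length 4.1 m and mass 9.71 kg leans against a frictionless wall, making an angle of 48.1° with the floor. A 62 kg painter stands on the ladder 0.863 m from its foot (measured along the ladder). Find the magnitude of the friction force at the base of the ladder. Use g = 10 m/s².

Take moments about the foot of the ladder.
Ladder weight 9.71×10 = 97.1 N acts at 2.05 m along the ladder; its horizontal arm is 2.05·cos48.1° = 1.369 m → τ = 132.9 N·m clockwise.
Painter: 62×10 = 620 N at 0.863 m → arm 0.5763 m → τ = 357.3 N·m clockwise.
Wall normal N acts horizontally at the top; its moment arm is the height L sinθ = 4.1·sin48.1° = 3.052 m, counterclockwise.
Setting net torque to zero: N × 3.052 = 490.2 → N = 161 N.
ΣFx = 0: friction at the foot balances the wall's push, so f = N_wall = 161 N.

f ≈ 161 N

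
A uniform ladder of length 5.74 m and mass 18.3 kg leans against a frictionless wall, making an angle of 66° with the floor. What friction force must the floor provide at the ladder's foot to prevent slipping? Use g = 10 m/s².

Sum moments about the foot of the ladder (the floor normal and friction both act there and drop out).
Ladder weight 18.3×10 = 183 N acts at 2.87 m along the ladder; its horizontal arm is 2.87·cos66° = 1.167 m → τ = 213.6 N·m clockwise.
Wall normal N acts horizontally at the top; its moment arm is the height L sinθ = 5.74·sin66° = 5.244 m, counterclockwise.
Στ = 0 ⇒ N × 5.244 = 213.6 ⇒ N = 40.7 N.
ΣFx = 0: friction at the foot balances the wall's push, so f = N_wall = 40.7 N.

f ≈ 40.7 N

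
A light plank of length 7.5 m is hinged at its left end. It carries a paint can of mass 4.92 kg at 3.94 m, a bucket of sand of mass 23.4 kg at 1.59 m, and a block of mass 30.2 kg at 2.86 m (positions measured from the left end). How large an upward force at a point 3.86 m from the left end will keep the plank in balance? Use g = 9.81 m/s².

F ≈ 363 N

Sum moments about the left end (the unknown pivot reaction has zero arm there).
Paint can: 4.92 × 9.81 = 48.27 N down at 3.94 m → arm 3.94 m, τ = 48.27 × 3.94 = 190.2 N·m clockwise.
Bucket of sand: 23.4 × 9.81 = 229.6 N down at 1.59 m → arm 1.59 m, τ = 229.6 × 1.59 = 365.1 N·m clockwise.
Block: 30.2 × 9.81 = 296.3 N down at 2.86 m → arm 2.86 m, τ = 296.3 × 2.86 = 847.4 N·m clockwise.
Net moment of the loads = 1403 N·m clockwise.
The upward force F acts at a point 3.86 m from the left end, arm 3.86 m, giving F × 3.86 counterclockwise.
For rotational equilibrium, F × 3.86 = 1403, so F = 1403 / 3.86 = 363 N.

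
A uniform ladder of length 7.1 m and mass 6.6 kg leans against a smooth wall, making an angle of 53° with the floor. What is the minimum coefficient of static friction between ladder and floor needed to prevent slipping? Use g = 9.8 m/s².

μ_min ≈ 0.377

Sum moments about the foot of the ladder (the floor normal and friction both act there and drop out).
Ladder weight 6.6×9.8 = 64.68 N acts at 3.55 m along the ladder; its horizontal arm is 3.55·cos53° = 2.136 m → τ = 138.2 N·m clockwise.
Wall normal N acts horizontally at the top; its moment arm is the height L sinθ = 7.1·sin53° = 5.67 m, counterclockwise.
Setting net torque to zero: N × 5.67 = 138.2 → N = 24.37 N.
ΣFx = 0 ⇒ f = N_wall = 24.37 N. ΣFy = 0 ⇒ N_floor = 64.68 N.
μ_min = f / N_floor = 24.37 / 64.68 = 0.377.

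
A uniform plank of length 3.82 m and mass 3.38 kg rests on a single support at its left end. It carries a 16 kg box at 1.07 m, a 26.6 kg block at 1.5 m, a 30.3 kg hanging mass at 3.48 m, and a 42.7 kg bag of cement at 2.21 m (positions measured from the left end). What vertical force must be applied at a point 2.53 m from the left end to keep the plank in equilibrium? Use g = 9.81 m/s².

F ≈ 1020 N

Take moments about the left end.
Beam weight: 3.38 × 9.81 = 33.16 N down at 1.91 m → arm 1.91 m, τ = 33.16 × 1.91 = 63.34 N·m clockwise.
Box: 16 × 9.81 = 157 N down at 1.07 m → arm 1.07 m, τ = 157 × 1.07 = 168 N·m clockwise.
Block: 26.6 × 9.81 = 260.9 N down at 1.5 m → arm 1.5 m, τ = 260.9 × 1.5 = 391.3 N·m clockwise.
Hanging mass: 30.3 × 9.81 = 297.2 N down at 3.48 m → arm 3.48 m, τ = 297.2 × 3.48 = 1034 N·m clockwise.
Bag of cement: 42.7 × 9.81 = 418.9 N down at 2.21 m → arm 2.21 m, τ = 418.9 × 2.21 = 925.8 N·m clockwise.
Net moment of the loads = 2582 N·m clockwise.
The upward force F acts at a point 2.53 m from the left end, arm 2.53 m, giving F × 2.53 counterclockwise.
Balancing moments: F × 2.53 = 2582, giving F = 2582 / 2.53 = 1020 N.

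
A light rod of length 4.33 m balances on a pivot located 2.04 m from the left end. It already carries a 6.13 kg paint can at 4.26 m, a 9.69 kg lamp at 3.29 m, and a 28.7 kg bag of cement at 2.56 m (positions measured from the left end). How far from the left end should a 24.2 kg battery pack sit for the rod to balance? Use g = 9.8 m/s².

About the pivot (at 2.04 m from the left end):
Paint can: 6.13 × 9.8 = 60.07 N down at 4.26 m → arm 2.22 m, τ = 60.07 × 2.22 = 133.4 N·m clockwise.
Lamp: 9.69 × 9.8 = 94.96 N down at 3.29 m → arm 1.25 m, τ = 94.96 × 1.25 = 118.7 N·m clockwise.
Bag of cement: 28.7 × 9.8 = 281.3 N down at 2.56 m → arm 0.52 m, τ = 281.3 × 0.52 = 146.3 N·m clockwise.
Net moment of existing loads = 398.4 N·m clockwise.
The battery pack weighs 24.2 × 9.8 = 237.2 N and must supply an equal counterclockwise moment, so its lever arm about the pivot is 398.4 / 237.2 = 1.68 m.
That puts it at 2.04 − 1.68 = 0.36 m from the left end.

x ≈ 0.36 m from the left end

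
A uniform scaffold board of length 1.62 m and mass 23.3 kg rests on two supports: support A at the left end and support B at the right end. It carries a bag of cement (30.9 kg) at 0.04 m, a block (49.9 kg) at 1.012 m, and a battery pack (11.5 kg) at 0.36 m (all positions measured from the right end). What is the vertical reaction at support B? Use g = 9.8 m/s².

Taking torques about support A:
Beam weight: 23.3 × 9.8 = 228.3 N down at 0.81 m → arm 0.81 m, τ = 228.3 × 0.81 = 184.9 N·m clockwise.
Bag of cement: 30.9 × 9.8 = 302.8 N down at 0.04 m → arm 1.58 m, τ = 302.8 × 1.58 = 478.4 N·m clockwise.
Block: 49.9 × 9.8 = 489 N down at 1.012 m → arm 0.608 m, τ = 489 × 0.608 = 297.3 N·m clockwise.
Battery pack: 11.5 × 9.8 = 112.7 N down at 0.36 m → arm 1.26 m, τ = 112.7 × 1.26 = 142 N·m clockwise.
Net load moment about support A = 1103 N·m clockwise.
Reaction R at support B is upward at 0 m, arm 1.62 m → moment R × 1.62 counterclockwise.
Στ = 0 ⇒ R × 1.62 = 1103 ⇒ R = 681 N.

R_B ≈ 681 N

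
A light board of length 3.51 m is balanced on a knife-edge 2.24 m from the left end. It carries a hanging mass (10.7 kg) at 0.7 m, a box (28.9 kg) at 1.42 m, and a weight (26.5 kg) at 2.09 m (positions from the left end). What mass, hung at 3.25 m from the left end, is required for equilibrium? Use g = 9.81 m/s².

Take moments about the knife-edge (at 2.24 m from the left end).
Hanging mass: 10.7 × 9.81 = 105 N down at 0.7 m → arm 1.54 m, τ = 105 × 1.54 = 161.7 N·m counterclockwise.
Box: 28.9 × 9.81 = 283.5 N down at 1.42 m → arm 0.82 m, τ = 283.5 × 0.82 = 232.5 N·m counterclockwise.
Weight: 26.5 × 9.81 = 260 N down at 2.09 m → arm 0.15 m, τ = 260 × 0.15 = 39 N·m counterclockwise.
Net moment of known loads = 433.2 N·m counterclockwise.
An unknown mass m at 3.25 m has arm 1.01 m; its moment is m·g·1.01 clockwise.
For rotational equilibrium, m × 9.81 × 1.01 = 433.2, so m = 433.2 / (9.81 × 1.01) = 43.7 kg.

m ≈ 43.7 kg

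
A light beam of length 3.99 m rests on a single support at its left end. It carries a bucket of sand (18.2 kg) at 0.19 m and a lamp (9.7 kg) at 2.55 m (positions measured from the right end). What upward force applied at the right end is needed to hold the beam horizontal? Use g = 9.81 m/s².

About the left end:
Bucket of sand: 18.2 × 9.81 = 178.5 N down at 0.19 m → arm 3.8 m, τ = 178.5 × 3.8 = 678.3 N·m clockwise.
Lamp: 9.7 × 9.81 = 95.16 N down at 2.55 m → arm 1.44 m, τ = 95.16 × 1.44 = 137 N·m clockwise.
Net moment of the loads = 815.3 N·m clockwise.
The upward force F acts at the right end, arm 3.99 m, giving F × 3.99 counterclockwise.
Balancing moments: F × 3.99 = 815.3, giving F = 815.3 / 3.99 = 204 N.

F ≈ 204 N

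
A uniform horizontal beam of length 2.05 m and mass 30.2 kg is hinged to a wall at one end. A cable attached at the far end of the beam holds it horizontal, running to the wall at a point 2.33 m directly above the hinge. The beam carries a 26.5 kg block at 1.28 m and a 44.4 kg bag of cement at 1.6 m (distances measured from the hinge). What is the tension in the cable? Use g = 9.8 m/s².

Choose the hinge as the axis so the unknown hinge reaction has zero arm there.
Beam weight: 30.2 × 9.8 = 296 N down at 1.025 m → arm 1.025 m, τ = 296 × 1.025 = 303.4 N·m clockwise.
Block: 26.5 × 9.8 = 259.7 N down at 1.28 m → arm 1.28 m, τ = 259.7 × 1.28 = 332.4 N·m clockwise.
Bag of cement: 44.4 × 9.8 = 435.1 N down at 1.6 m → arm 1.6 m, τ = 435.1 × 1.6 = 696.2 N·m clockwise.
Total clockwise load moment = 1332 N·m.
The cable tension T acts at 2.05 m; only its component perpendicular to the beam, T sinθ, produces torque. sinθ = h/√(h²+d²) = 2.33/√(2.33²+2.05²) = 0.7508.
Balancing moments: T × 2.05 × 0.7508 = 1332, giving T = 1332 / 1.539 = 865 N.

T ≈ 865 N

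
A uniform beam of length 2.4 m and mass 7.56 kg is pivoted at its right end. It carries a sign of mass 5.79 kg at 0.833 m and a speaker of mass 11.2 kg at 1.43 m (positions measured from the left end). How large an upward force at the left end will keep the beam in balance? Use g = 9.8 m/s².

Taking torques about the right end:
Beam weight: 7.56 × 9.8 = 74.09 N down at 1.2 m → arm 1.2 m, τ = 74.09 × 1.2 = 88.91 N·m counterclockwise.
Sign: 5.79 × 9.8 = 56.74 N down at 0.833 m → arm 1.567 m, τ = 56.74 × 1.567 = 88.91 N·m counterclockwise.
Speaker: 11.2 × 9.8 = 109.8 N down at 1.43 m → arm 0.97 m, τ = 109.8 × 0.97 = 106.5 N·m counterclockwise.
Net moment of the loads = 284.3 N·m counterclockwise.
The upward force F acts at the left end, arm 2.4 m, giving F × 2.4 clockwise.
Στ = 0 ⇒ F × 2.4 = 284.3 ⇒ F = 284.3 / 2.4 = 118 N.

F ≈ 118 N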